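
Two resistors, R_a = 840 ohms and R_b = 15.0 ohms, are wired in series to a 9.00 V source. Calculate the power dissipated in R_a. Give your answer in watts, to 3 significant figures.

0.0931 W

Every series element carries the same I. Get I from the total resistance, then P = I² × R_a.
R_total = 840 + 15.0 = 855.0 Ω
I = V / R_total = 9.00 / 855.0 = 0.01053 A
P_R_a = I² × R_a = (0.01053)² × 840 = 0.09307 W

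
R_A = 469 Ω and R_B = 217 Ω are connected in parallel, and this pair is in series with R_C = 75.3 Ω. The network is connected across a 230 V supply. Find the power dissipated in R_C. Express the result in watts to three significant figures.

79.6 W

Collapse the R_A‖R_B pair into one equivalent R_p; then R_p and R_C form a series string.
R_p = (469×217)/(469+217) = 148.4 Ω
R_total = R_p + 75.3 = 148.4 + 75.3 = 223.7 Ω
I = V / R_total = 230 / 223.7 = 1.028 A
R_C is the series element, so its power is I²R.
P_R_C = (1.028)² × 75.3 = 79.63 W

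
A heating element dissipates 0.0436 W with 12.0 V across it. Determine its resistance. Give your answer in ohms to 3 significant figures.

3300 Ω

The two known quantities fix the third via R = V² / P.
R = (12.0)² / 0.0436 = 3303 Ω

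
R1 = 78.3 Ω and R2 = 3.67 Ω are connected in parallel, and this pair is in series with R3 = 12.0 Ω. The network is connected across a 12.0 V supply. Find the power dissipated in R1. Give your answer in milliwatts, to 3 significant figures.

Combine R1 and R2 into their parallel equivalent first, reducing the network to two series resistors.
R_p = (78.3×3.67)/(78.3+3.67) = 3.506 Ω
R_total = R_p + 12.0 = 3.506 + 12.0 = 15.51 Ω
I = V / R_total = 12.0 / 15.51 = 0.7739 A
Voltage across the parallel pair: V_p = I × R_p = 0.7739 × 3.506 = 2.713 V
R1 sits across V_p; its power is V_p²/R.
P_R1 = (2.713)² / 78.3 = 0.09401 W

94.0 mW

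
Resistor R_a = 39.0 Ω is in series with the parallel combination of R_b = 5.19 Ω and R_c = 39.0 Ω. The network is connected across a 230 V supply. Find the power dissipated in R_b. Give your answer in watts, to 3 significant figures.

Replace R_b and R_c with their parallel equivalent so the circuit becomes R_a in series with R_p.
R_p = (5.19×39.0)/(5.19+39.0) = 4.580 Ω
R_total = 39.0 + 4.580 = 43.58 Ω
I = V / R_total = 230 / 43.58 = 5.278 A
Voltage across the parallel pair: V_p = I × R_p = 5.278 × 4.580 = 24.17 V
R_b sees V_p directly, so P = V_p² / R_b.
P_R_b = (24.17)² / 5.19 = 112.6 W

113 W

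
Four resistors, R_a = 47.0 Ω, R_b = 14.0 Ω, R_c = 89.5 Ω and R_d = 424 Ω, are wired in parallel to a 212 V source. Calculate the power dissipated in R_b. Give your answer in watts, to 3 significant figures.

Each parallel branch sees the full supply voltage, so P = V²/R applies directly to the target branch.
P_R_b = V² / R_b = (212)² / 14.0 Ω = 3210 W

3210 W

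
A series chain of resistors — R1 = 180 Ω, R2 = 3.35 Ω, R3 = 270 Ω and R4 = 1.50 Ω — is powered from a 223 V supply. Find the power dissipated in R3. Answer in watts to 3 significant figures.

64.9 W

Every series element carries the same I. Get I from the total resistance, then P = I² × R3.
R_total = 180 + 3.35 + 270 + 1.50 = 454.9 Ω
I = V / R_total = 223 / 454.9 = 0.4903 A
P_R3 = I² × R3 = (0.4903)² × 270 = 64.90 W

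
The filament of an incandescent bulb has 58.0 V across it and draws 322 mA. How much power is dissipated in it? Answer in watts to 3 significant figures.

Since both terminal voltage and current are stated, P = V I gives the power in one step.
P = 58.0 V × 0.3220 A = 18.68 W

18.7 W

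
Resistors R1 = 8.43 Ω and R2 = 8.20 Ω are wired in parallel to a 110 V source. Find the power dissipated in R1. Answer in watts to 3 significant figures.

1440 W

The supply voltage appears across each parallel branch — just use P = V²/R1.
P_R1 = V² / R1 = (110)² / 8.43 Ω = 1435 W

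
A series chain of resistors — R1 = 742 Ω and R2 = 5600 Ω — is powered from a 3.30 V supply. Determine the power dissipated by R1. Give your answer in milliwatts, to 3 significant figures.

0.201 mW

The current is common to all series resistors; compute it, then apply P = I²R for the target.
R_total = 742 + 5600 = 6342 Ω
I = V / R_total = 3.30 / 6342 = 0.0005203 A
P_R1 = I² × R1 = (0.0005203)² × 742 = 0.0002009 W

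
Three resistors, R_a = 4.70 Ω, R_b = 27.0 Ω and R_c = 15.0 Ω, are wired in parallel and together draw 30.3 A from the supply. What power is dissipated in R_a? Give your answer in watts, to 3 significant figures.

1950 W

Parallel branches share V, not I — compute V via R_eq, then use V²/R for the target branch.
1/R_eq = 1/4.70 + 1/27.0 + 1/15.0 ⇒ R_eq = 3.160 Ω
V = I_total × R_eq = 30.30 × 3.160 = 95.74 V
P_R_a = V² / R_a = (95.74)² / 4.70 = 1950 W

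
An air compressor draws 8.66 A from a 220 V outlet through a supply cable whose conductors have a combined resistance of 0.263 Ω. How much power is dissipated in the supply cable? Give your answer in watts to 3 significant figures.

The supply cable and load are in series, so the same current flows in both; the loss is I²R_line.
The supply cable carries the full 8.66 A.
P_line = I² R_line = (8.660)² × 0.263 = 19.72 W

19.7 W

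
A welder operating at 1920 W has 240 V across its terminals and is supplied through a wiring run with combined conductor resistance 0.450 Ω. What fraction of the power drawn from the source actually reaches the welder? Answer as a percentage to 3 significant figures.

98.5 %

I = P / V = 1920 / 240 = 8.000 A through the wiring run.
P_line = I² R_line = (8.000)² × 0.450 = 28.80 W
P_source = P_load + P_line = 1920 + 28.80 = 1949 W
η = P_load / P_source = 1920 / 1949 = 0.9852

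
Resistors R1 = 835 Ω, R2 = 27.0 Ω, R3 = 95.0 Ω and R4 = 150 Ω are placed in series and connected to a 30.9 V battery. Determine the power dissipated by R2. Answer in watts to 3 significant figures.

Since the resistors are in series they all carry the loop current I = V/R_total; the power in any one is I²R.
R_total = 835 + 27.0 + 95.0 + 150 = 1107 Ω
I = V / R_total = 30.9 / 1107 = 0.02791 A
P_R2 = I² × R2 = (0.02791)² × 27.0 = 0.02104 W

0.0210 W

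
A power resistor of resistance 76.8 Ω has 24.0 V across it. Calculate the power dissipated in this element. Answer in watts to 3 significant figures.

With V across and R both known, P = V²/R gives the dissipation directly.
P = (24.0 V)² / 76.8 Ω = 7.500 W

7.50 W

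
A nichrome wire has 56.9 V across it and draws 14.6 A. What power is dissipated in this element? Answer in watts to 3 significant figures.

831 W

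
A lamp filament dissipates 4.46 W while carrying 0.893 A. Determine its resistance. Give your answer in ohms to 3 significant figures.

5.59 Ω

The two known quantities fix the third via R = P / I².
R = 4.46 / (0.8930)² = 5.593 Ω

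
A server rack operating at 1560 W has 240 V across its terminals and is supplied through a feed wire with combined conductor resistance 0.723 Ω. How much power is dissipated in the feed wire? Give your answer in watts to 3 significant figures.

30.5 W

Only the current and the line resistance are needed for the I²R loss.
I = P / V = 1560 / 240 = 6.500 A through the feed wire.
P_line = I² R_line = (6.500)² × 0.723 = 30.55 W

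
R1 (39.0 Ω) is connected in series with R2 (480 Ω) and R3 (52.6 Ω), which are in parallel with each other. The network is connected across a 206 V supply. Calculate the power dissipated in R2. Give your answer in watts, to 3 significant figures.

26.6 W

Replace R2 and R3 with their parallel equivalent so the circuit becomes R1 in series with R_p.
R_p = (480×52.6)/(480+52.6) = 47.41 Ω
R_total = 39.0 + 47.41 = 86.41 Ω
I = V / R_total = 206 / 86.41 = 2.384 A
Voltage across the parallel pair: V_p = I × R_p = 2.384 × 47.41 = 113.0 V
R2 is across V_p, so use P = V²/R for that branch.
P_R2 = (113.0)² / 480 = 26.61 W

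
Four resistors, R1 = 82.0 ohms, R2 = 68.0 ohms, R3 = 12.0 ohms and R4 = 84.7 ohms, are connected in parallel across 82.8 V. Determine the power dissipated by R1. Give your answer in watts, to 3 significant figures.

83.6 W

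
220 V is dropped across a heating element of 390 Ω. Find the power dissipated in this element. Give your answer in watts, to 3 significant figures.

124 W

We know the drop across the element and its resistance — P = V²/R, one step.
P = (220 V)² / 390 Ω = 124.1 W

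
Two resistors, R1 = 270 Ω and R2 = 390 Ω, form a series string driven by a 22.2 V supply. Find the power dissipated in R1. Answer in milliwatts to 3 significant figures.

The current is common to all series resistors; compute it, then apply P = I²R for the target.
R_total = 270 + 390 = 660.0 Ω
I = V / R_total = 22.2 / 660.0 = 0.03364 A
P_R1 = I² × R1 = (0.03364)² × 270 = 0.3055 W

305 mW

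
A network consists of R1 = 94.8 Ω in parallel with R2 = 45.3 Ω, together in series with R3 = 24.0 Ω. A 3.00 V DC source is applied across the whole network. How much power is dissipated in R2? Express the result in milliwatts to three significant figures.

62.5 mW

Collapse the R1‖R2 pair into one equivalent R_p; then R_p and R3 form a series string.
R_p = (94.8×45.3)/(94.8+45.3) = 30.65 Ω
R_total = R_p + 24.0 = 30.65 + 24.0 = 54.65 Ω
I = V / R_total = 3.00 / 54.65 = 0.05489 A
Voltage across the parallel pair: V_p = I × R_p = 0.05489 × 30.65 = 1.683 V
R2 sits across V_p; its power is V_p²/R.
P_R2 = (1.683)² / 45.3 = 0.06250 W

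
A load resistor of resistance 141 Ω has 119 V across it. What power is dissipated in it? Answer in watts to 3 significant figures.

100 W

We know the drop across the element and its resistance — P = V²/R, one step.
P = (119 V)² / 141 Ω = 100.4 W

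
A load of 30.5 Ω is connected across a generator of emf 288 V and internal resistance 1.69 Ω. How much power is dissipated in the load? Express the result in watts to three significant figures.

2440 W

With r and R in series, I = ε/(r+R); the load dissipates I²R.
I = ε / (r + R) = 288 / (1.69 + 30.5) = 8.947 A
P_load = I² R = (8.947)² × 30.5 = 2441 W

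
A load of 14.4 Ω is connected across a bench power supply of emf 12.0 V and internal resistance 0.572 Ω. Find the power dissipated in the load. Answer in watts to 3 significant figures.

Load and internal resistance form a series loop — compute the loop current, then the load power via I²R.
I = ε / (r + R) = 12.0 / (0.572 + 14.4) = 0.8015 A
P_load = I² R = (0.8015)² × 14.4 = 9.251 W

9.25 W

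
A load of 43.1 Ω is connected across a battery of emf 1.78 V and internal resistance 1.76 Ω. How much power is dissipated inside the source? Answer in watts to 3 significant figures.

0.00277 W

The internal resistance carries the same current as the load; P_int = I²r.
I = ε / (r + R) = 1.78 / (1.76 + 43.1) = 0.03968 A
P_int = I² r = (0.03968)² × 1.76 = 0.002771 W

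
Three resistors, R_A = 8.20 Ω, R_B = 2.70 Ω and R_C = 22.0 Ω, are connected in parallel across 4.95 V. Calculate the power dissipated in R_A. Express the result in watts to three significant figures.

2.99 W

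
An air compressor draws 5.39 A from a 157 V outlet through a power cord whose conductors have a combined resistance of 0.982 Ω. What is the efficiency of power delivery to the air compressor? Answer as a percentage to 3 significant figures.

96.6 %

The power cord carries the full 5.39 A.
P_line = I² R_line = (5.390)² × 0.982 = 28.53 W
P_source = V I = 157 × 5.390 = 846.2 W; P_load = 817.7 W
η = P_load / P_source = 817.7 / 846.2 = 0.9663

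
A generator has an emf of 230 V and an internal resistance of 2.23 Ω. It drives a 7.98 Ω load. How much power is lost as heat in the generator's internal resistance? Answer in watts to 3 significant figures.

1130 W

Internal loss is I²r, with I set by the total series resistance r+R.
I = ε / (r + R) = 230 / (2.23 + 7.98) = 22.53 A
P_int = I² r = (22.53)² × 2.23 = 1132 W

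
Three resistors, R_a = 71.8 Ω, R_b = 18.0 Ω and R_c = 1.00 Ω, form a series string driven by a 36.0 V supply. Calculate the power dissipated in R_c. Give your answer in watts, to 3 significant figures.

0.157 W

The current is common to all series resistors; compute it, then apply P = I²R for the target.
R_total = 71.8 + 18.0 + 1.00 = 90.80 Ω
I = V / R_total = 36.0 / 90.80 = 0.3965 A
P_R_c = I² × R_c = (0.3965)² × 1.00 = 0.1572 W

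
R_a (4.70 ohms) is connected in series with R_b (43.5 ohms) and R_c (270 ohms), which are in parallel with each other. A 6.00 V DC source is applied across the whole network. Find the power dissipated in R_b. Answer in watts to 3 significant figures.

Collapse R_b‖R_c to a single equivalent, reducing the network to two series elements.
R_p = (43.5×270)/(43.5+270) = 37.46 Ω
R_total = 4.70 + 37.46 = 42.16 Ω
I = V / R_total = 6.00 / 42.16 = 0.1423 A
Voltage across the parallel pair: V_p = I × R_p = 0.1423 × 37.46 = 5.331 V
R_b is across V_p, so use P = V²/R for that branch.
P_R_b = (5.331)² / 43.5 = 0.6534 W

0.653 W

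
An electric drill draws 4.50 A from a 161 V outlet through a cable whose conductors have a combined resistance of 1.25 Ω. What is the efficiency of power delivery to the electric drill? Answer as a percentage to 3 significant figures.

The cable carries the full 4.50 A.
P_line = I² R_line = (4.500)² × 1.25 = 25.31 W
P_source = V I = 161 × 4.500 = 724.5 W; P_load = 699.2 W
η = P_load / P_source = 699.2 / 724.5 = 0.9651

96.5 %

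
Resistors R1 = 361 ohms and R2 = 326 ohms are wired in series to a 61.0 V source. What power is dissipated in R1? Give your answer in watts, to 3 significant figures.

2.85 W

Since the resistors are in series they all carry the loop current I = V/R_total; the power in any one is I²R.
R_total = 361 + 326 = 687.0 Ω
I = V / R_total = 61.0 / 687.0 = 0.08879 A
P_R1 = I² × R1 = (0.08879)² × 361 = 2.846 W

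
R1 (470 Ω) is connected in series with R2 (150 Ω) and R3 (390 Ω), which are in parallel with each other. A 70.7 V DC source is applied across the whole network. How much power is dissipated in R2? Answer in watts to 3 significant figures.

Replace R2 and R3 with their parallel equivalent so the circuit becomes R1 in series with R_p.
R_p = (150×390)/(150+390) = 108.3 Ω
R_total = 470 + 108.3 = 578.3 Ω
I = V / R_total = 70.7 / 578.3 = 0.1222 A
Voltage across the parallel pair: V_p = I × R_p = 0.1222 × 108.3 = 13.24 V
With V_p across R2, its power is V_p²/R2.
P_R2 = (13.24)² / 150 = 1.169 W

1.17 W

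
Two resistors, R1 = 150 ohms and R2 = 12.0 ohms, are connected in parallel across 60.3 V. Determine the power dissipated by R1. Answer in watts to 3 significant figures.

Each parallel branch sees the full supply voltage, so P = V²/R applies directly to the target branch.
P_R1 = V² / R1 = (60.3)² / 150 Ω = 24.24 W

24.2 W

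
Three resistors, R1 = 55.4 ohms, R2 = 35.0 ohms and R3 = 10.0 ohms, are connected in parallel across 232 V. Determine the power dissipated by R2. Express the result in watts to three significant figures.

1540 W

R2 sits directly across the source, so P = V²/R with V = 232 V.
P_R2 = V² / R2 = (232)² / 35.0 Ω = 1538 W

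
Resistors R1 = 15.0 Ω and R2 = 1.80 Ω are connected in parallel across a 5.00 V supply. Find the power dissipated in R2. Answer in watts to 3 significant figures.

13.9 W

Each parallel branch sees the full supply voltage, so P = V²/R applies directly to the target branch.
P_R2 = V² / R2 = (5.00)² / 1.80 Ω = 13.89 W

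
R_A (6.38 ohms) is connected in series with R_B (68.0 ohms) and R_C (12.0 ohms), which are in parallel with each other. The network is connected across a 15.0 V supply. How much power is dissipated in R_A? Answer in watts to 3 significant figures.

First combine the parallel branches into one equivalent R_p, then R_A + R_p is a series pair.
R_p = (68.0×12.0)/(68.0+12.0) = 10.20 Ω
R_total = 6.38 + 10.20 = 16.58 Ω
I = V / R_total = 15.0 / 16.58 = 0.9047 A
All the current flows through R_A; use P = I²R.
P_R_A = (0.9047)² × 6.38 = 5.222 W

5.22 W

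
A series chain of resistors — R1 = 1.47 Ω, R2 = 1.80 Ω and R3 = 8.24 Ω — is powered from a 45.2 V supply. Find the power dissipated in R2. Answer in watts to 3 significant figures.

27.8 W

In a series string the same current flows through every resistor — find that current, then P = I²R for the one we want.
R_total = 1.47 + 1.80 + 8.24 = 11.51 Ω
I = V / R_total = 45.2 / 11.51 = 3.927 A
P_R2 = I² × R2 = (3.927)² × 1.80 = 27.76 W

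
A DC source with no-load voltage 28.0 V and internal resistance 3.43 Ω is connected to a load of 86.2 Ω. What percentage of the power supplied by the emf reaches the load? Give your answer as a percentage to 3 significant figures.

96.2 %

η = P_load/(P_load+P_int) = I²R/(I²R+I²r) = R/(R+r) — the I² cancels for series elements.
η = R / (R + r) = 86.2 / (86.2 + 3.43) = 0.9617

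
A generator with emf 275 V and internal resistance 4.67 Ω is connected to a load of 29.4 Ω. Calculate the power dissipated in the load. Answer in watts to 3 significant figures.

1920 W

Find the circuit current first, then P = I²R for the load (series elements share I).
I = ε / (r + R) = 275 / (4.67 + 29.4) = 8.072 A
P_load = I² R = (8.072)² × 29.4 = 1915 W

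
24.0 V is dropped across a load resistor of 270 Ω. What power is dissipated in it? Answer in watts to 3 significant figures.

2.13 W

V and R are stated; P = V²/R avoids computing the current.
P = (24.0 V)² / 270 Ω = 2.133 W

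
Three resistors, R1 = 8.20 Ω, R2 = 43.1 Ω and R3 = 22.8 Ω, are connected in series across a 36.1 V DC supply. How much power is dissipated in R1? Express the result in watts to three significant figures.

Since the resistors are in series they all carry the loop current I = V/R_total; the power in any one is I²R.
R_total = 8.20 + 43.1 + 22.8 = 74.10 Ω
I = V / R_total = 36.1 / 74.10 = 0.4872 A
P_R1 = I² × R1 = (0.4872)² × 8.20 = 1.946 W

1.95 W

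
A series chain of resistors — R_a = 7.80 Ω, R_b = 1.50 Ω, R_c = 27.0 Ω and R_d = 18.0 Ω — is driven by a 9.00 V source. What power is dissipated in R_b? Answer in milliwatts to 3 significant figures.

Every series element carries the same I. Get I from the total resistance, then P = I² × R_b.
R_total = 7.80 + 1.50 + 27.0 + 18.0 = 54.30 Ω
I = V / R_total = 9.00 / 54.30 = 0.1657 A
P_R_b = I² × R_b = (0.1657)² × 1.50 = 0.04121 W

41.2 mW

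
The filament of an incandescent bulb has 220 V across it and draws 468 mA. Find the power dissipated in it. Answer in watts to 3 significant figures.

V and I are known directly — P = V I, no intermediate step needed.
P = 220 V × 0.4680 A = 103.0 W

103 W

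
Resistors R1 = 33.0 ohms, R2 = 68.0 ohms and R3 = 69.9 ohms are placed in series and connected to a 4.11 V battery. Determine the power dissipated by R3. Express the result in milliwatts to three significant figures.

The current is common to all series resistors; compute it, then apply P = I²R for the target.
R_total = 33.0 + 68.0 + 69.9 = 170.9 Ω
I = V / R_total = 4.11 / 170.9 = 0.02405 A
P_R3 = I² × R3 = (0.02405)² × 69.9 = 0.04043 W

40.4 mW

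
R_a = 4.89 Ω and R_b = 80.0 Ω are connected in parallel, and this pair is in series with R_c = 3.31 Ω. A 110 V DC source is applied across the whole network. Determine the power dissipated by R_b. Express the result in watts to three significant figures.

Reduce the parallel combination to a single R_p; the circuit then becomes R_p in series with the remaining resistor.
R_p = (4.89×80.0)/(4.89+80.0) = 4.608 Ω
R_total = R_p + 3.31 = 4.608 + 3.31 = 7.918 Ω
I = V / R_total = 110 / 7.918 = 13.89 A
Voltage across the parallel pair: V_p = I × R_p = 13.89 × 4.608 = 64.02 V
Use P = V²/R for R_b with V = V_p.
P_R_b = (64.02)² / 80.0 = 51.23 W

51.2 W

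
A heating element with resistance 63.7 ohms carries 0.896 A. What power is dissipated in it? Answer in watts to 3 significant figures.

51.1 W

Current and resistance are given, so P = I²R is the direct form.
P = (0.8960 A)² × 63.7 Ω = 51.14 W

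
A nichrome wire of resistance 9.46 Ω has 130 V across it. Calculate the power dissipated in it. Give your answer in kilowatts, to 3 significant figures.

V and R are stated; P = V²/R avoids computing the current.
P = (130 V)² / 9.46 Ω = 1786 W

1.79 kW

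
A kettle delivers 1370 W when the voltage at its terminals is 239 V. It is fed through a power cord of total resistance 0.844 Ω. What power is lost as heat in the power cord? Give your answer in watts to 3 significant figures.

Line loss is just I²R for the cable — we know both I and R_line directly.
I = P / V = 1370 / 239 = 5.732 A through the power cord.
P_line = I² R_line = (5.732)² × 0.844 = 27.73 W

27.7 W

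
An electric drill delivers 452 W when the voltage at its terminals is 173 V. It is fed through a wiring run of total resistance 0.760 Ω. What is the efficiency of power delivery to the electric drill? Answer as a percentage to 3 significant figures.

I = P / V = 452 / 173 = 2.613 A through the wiring run.
P_line = I² R_line = (2.613)² × 0.760 = 5.188 W
P_source = P_load + P_line = 452.0 + 5.188 = 457.2 W
η = P_load / P_source = 452.0 / 457.2 = 0.9887

98.9 %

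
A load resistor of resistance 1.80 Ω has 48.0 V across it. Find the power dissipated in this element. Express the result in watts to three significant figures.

With V across and R both known, P = V²/R gives the dissipation directly.
P = (48.0 V)² / 1.80 Ω = 1280 W

1280 W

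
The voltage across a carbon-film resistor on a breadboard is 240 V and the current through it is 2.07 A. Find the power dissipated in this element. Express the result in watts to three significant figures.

497 W

Both the voltage across and the current through the element are known, so P = V I applies directly.
P = 240 V × 2.070 A = 496.8 W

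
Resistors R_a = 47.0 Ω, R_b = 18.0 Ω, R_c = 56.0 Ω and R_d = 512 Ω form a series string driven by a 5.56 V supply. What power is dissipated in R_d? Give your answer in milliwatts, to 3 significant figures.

In a series string the same current flows through every resistor — find that current, then P = I²R for the one we want.
R_total = 47.0 + 18.0 + 56.0 + 512 = 633.0 Ω
I = V / R_total = 5.56 / 633.0 = 0.008784 A
P_R_d = I² × R_d = (0.008784)² × 512 = 0.03950 W

39.5 mW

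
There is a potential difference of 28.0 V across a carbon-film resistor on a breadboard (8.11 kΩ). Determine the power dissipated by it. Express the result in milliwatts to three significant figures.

96.7 mW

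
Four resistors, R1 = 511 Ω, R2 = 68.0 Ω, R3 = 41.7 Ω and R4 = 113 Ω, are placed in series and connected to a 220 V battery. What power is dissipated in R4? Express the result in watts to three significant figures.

10.2 W

Series elements share the same current, so find I first, then use P = I²R.
R_total = 511 + 68.0 + 41.7 + 113 = 733.7 Ω
I = V / R_total = 220 / 733.7 = 0.2999 A
P_R4 = I² × R4 = (0.2999)² × 113 = 10.16 W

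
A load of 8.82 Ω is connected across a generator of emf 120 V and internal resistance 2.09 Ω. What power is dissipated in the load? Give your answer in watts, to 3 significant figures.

1070 W

Load and internal resistance form a series loop — compute the loop current, then the load power via I²R.
I = ε / (r + R) = 120 / (2.09 + 8.82) = 11.00 A
P_load = I² R = (11.00)² × 8.82 = 1067 W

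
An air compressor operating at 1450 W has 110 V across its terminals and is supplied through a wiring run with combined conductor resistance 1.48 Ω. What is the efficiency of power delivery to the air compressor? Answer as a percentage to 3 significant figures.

I = P / V = 1450 / 110 = 13.18 A through the wiring run.
P_line = I² R_line = (13.18)² × 1.48 = 257.2 W
P_source = P_load + P_line = 1450 + 257.2 = 1707 W
η = P_load / P_source = 1450 / 1707 = 0.8494

84.9 %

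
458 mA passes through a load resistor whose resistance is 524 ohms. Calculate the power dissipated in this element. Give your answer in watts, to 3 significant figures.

With I and R stated, P = I²R applies in one step.
P = (0.4580 A)² × 524 Ω = 109.9 W

110 W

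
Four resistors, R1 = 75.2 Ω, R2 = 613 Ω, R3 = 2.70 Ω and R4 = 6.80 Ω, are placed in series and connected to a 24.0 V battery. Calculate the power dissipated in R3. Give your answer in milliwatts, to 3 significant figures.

3.19 mW

Since the resistors are in series they all carry the loop current I = V/R_total; the power in any one is I²R.
R_total = 75.2 + 613 + 2.70 + 6.80 = 697.7 Ω
I = V / R_total = 24.0 / 697.7 = 0.03440 A
P_R3 = I² × R3 = (0.03440)² × 2.70 = 0.003195 W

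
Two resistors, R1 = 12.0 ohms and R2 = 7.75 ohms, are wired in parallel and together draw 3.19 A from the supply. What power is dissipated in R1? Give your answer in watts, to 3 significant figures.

Only the total current is stated, so first find the parallel equivalent to get the voltage across the combination.
1/R_eq = 1/12.0 + 1/7.75 ⇒ R_eq = 4.709 Ω
V = I_total × R_eq = 3.190 × 4.709 = 15.02 V
P_R1 = V² / R1 = (15.02)² / 12.0 = 18.80 W

18.8 W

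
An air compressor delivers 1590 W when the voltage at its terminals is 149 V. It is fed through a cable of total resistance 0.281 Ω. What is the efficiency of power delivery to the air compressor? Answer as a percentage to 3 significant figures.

I = P / V = 1590 / 149 = 10.67 A through the cable.
P_line = I² R_line = (10.67)² × 0.281 = 32.00 W
P_source = P_load + P_line = 1590 + 32.00 = 1622 W
η = P_load / P_source = 1590 / 1622 = 0.9803

98.0 %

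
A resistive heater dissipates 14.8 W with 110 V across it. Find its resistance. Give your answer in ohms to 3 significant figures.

Rearranging the power relation for the two known quantities gives R = V² / P.
R = (110)² / 14.8 = 817.6 Ω

818 Ω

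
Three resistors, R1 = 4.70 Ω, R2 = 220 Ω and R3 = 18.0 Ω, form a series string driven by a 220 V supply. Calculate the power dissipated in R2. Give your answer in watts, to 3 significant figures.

181 W

In a series string the same current flows through every resistor — find that current, then P = I²R for the one we want.
R_total = 4.70 + 220 + 18.0 = 242.7 Ω
I = V / R_total = 220 / 242.7 = 0.9065 A
P_R2 = I² × R2 = (0.9065)² × 220 = 180.8 W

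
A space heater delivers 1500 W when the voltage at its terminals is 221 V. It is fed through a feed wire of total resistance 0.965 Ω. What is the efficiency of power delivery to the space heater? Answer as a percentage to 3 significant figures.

97.1 %

I = P / V = 1500 / 221 = 6.787 A through the feed wire.
P_line = I² R_line = (6.787)² × 0.965 = 44.46 W
P_source = P_load + P_line = 1500 + 44.46 = 1544 W
η = P_load / P_source = 1500 / 1544 = 0.9712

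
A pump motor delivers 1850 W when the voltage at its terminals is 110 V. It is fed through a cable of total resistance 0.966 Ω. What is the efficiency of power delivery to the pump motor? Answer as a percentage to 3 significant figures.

I = P / V = 1850 / 110 = 16.82 A through the cable.
P_line = I² R_line = (16.82)² × 0.966 = 273.2 W
P_source = P_load + P_line = 1850 + 273.2 = 2123 W
η = P_load / P_source = 1850 / 2123 = 0.8713

87.1 %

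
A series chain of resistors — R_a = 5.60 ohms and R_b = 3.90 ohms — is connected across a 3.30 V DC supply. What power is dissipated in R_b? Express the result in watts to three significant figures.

0.471 W

Series elements share the same current, so find I first, then use P = I²R.
R_total = 5.60 + 3.90 = 9.500 Ω
I = V / R_total = 3.30 / 9.500 = 0.3474 A
P_R_b = I² × R_b = (0.3474)² × 3.90 = 0.4706 W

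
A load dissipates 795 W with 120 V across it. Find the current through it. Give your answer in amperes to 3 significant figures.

6.62 A

Inverting the appropriate power form: I = P / V.
I = 795 / 120 = 6.625 A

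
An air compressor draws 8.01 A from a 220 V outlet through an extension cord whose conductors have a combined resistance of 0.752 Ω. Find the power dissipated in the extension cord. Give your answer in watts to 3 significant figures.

48.2 W

The extension cord and load are in series, so the same current flows in both; the loss is I²R_line.
The extension cord carries the full 8.01 A.
P_line = I² R_line = (8.010)² × 0.752 = 48.25 W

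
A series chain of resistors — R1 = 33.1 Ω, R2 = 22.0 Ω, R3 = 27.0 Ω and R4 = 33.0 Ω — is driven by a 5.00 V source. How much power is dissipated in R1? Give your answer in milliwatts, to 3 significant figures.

Since the resistors are in series they all carry the loop current I = V/R_total; the power in any one is I²R.
R_total = 33.1 + 22.0 + 27.0 + 33.0 = 115.1 Ω
I = V / R_total = 5.00 / 115.1 = 0.04344 A
P_R1 = I² × R1 = (0.04344)² × 33.1 = 0.06246 W

62.5 mW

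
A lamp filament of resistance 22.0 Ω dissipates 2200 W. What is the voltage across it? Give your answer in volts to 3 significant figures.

220 V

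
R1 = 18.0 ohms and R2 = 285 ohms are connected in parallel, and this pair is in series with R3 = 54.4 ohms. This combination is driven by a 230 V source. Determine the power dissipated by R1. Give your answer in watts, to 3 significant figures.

Combine R1 and R2 into their parallel equivalent first, reducing the network to two series resistors.
R_p = (18.0×285)/(18.0+285) = 16.93 Ω
R_total = R_p + 54.4 = 16.93 + 54.4 = 71.33 Ω
I = V / R_total = 230 / 71.33 = 3.224 A
Voltage across the parallel pair: V_p = I × R_p = 3.224 × 16.93 = 54.59 V
Use P = V²/R for R1 with V = V_p.
P_R1 = (54.59)² / 18.0 = 165.6 W

166 W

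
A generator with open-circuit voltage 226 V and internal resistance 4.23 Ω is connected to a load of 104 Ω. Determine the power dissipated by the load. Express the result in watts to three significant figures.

453 W

The internal resistance and the load are in series, so the same I flows through both; get I from ε/(r+R), then I²R for the load.
I = ε / (r + R) = 226 / (4.23 + 104) = 2.088 A
P_load = I² R = (2.088)² × 104 = 453.5 W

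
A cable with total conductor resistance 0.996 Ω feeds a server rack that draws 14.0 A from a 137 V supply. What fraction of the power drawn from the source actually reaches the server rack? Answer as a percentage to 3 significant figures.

89.8 %

The cable carries the full 14.0 A.
P_line = I² R_line = (14.00)² × 0.996 = 195.2 W
P_source = V I = 137 × 14.00 = 1918 W; P_load = 1723 W
η = P_load / P_source = 1723 / 1918 = 0.8982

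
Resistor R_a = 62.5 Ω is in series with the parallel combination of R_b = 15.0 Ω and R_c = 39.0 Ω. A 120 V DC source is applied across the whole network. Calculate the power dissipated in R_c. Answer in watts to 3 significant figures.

Replace R_b and R_c with their parallel equivalent so the circuit becomes R_a in series with R_p.
R_p = (15.0×39.0)/(15.0+39.0) = 10.83 Ω
R_total = 62.5 + 10.83 = 73.33 Ω
I = V / R_total = 120 / 73.33 = 1.636 A
Voltage across the parallel pair: V_p = I × R_p = 1.636 × 10.83 = 17.73 V
R_c is across V_p, so use P = V²/R for that branch.
P_R_c = (17.73)² / 39.0 = 8.058 W

8.06 W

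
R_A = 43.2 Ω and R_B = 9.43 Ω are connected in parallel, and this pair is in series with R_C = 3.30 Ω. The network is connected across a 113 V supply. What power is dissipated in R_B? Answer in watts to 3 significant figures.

Collapse the R_A‖R_B pair into one equivalent R_p; then R_p and R_C form a series string.
R_p = (43.2×9.43)/(43.2+9.43) = 7.740 Ω
R_total = R_p + 3.30 = 7.740 + 3.30 = 11.04 Ω
I = V / R_total = 113 / 11.04 = 10.24 A
Voltage across the parallel pair: V_p = I × R_p = 10.24 × 7.740 = 79.22 V
R_B has V_p across it, so P = V_p²/R_B.
P_R_B = (79.22)² / 9.43 = 665.6 W

666 W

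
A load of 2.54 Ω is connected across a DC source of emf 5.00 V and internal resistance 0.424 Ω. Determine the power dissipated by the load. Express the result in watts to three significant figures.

Load and internal resistance form a series loop — compute the loop current, then the load power via I²R.
I = ε / (r + R) = 5.00 / (0.424 + 2.54) = 1.687 A
P_load = I² R = (1.687)² × 2.54 = 7.228 W

7.23 W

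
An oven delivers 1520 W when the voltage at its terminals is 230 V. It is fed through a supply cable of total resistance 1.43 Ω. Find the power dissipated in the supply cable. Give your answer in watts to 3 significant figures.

Line loss is just I²R for the cable — we know both I and R_line directly.
I = P / V = 1520 / 230 = 6.609 A through the supply cable.
P_line = I² R_line = (6.609)² × 1.43 = 62.46 W

62.5 W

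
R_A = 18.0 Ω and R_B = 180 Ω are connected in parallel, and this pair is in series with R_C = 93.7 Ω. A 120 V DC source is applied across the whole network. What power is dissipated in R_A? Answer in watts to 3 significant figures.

Combine R_A and R_B into their parallel equivalent first, reducing the network to two series resistors.
R_p = (18.0×180)/(18.0+180) = 16.36 Ω
R_total = R_p + 93.7 = 16.36 + 93.7 = 110.1 Ω
I = V / R_total = 120 / 110.1 = 1.090 A
Voltage across the parallel pair: V_p = I × R_p = 1.090 × 16.36 = 17.84 V
R_A has V_p across it, so P = V_p²/R_A.
P_R_A = (17.84)² / 18.0 = 17.68 W

17.7 W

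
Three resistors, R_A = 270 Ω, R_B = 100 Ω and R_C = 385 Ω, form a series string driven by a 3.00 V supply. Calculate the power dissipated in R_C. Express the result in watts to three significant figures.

0.00608 W

Series elements share the same current, so find I first, then use P = I²R.
R_total = 270 + 100 + 385 = 755.0 Ω
I = V / R_total = 3.00 / 755.0 = 0.003974 A
P_R_C = I² × R_C = (0.003974)² × 385 = 0.006079 W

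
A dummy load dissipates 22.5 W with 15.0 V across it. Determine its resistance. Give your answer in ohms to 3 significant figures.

10.0 Ω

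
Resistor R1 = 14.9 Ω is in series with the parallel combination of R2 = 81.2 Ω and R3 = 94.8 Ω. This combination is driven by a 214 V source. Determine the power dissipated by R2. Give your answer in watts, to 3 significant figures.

314 W

First combine the parallel branches into one equivalent R_p, then R1 + R_p is a series pair.
R_p = (81.2×94.8)/(81.2+94.8) = 43.74 Ω
R_total = 14.9 + 43.74 = 58.64 Ω
I = V / R_total = 214 / 58.64 = 3.650 A
Voltage across the parallel pair: V_p = I × R_p = 3.650 × 43.74 = 159.6 V
With V_p across R2, its power is V_p²/R2.
P_R2 = (159.6)² / 81.2 = 313.8 W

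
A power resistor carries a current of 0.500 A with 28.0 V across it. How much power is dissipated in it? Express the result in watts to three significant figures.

14.0 W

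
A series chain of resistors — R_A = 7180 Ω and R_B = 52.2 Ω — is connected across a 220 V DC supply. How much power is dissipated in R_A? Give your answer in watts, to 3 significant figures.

6.64 W

In a series string the same current flows through every resistor — find that current, then P = I²R for the one we want.
R_total = 7180 + 52.2 = 7232 Ω
I = V / R_total = 220 / 7232 = 0.03042 A
P_R_A = I² × R_A = (0.03042)² × 7180 = 6.644 W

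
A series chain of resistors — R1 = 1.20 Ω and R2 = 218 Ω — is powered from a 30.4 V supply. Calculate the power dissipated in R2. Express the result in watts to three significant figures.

4.19 W

Series elements share the same current, so find I first, then use P = I²R.
R_total = 1.20 + 218 = 219.2 Ω
I = V / R_total = 30.4 / 219.2 = 0.1387 A
P_R2 = I² × R2 = (0.1387)² × 218 = 4.193 W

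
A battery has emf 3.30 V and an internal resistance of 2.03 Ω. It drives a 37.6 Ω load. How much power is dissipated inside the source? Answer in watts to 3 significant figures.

The source's internal resistance is just another series element carrying I; its dissipation is I²r.
I = ε / (r + R) = 3.30 / (2.03 + 37.6) = 0.08327 A
P_int = I² r = (0.08327)² × 2.03 = 0.01408 W

0.0141 W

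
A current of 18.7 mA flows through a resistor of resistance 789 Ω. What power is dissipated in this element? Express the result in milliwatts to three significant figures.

The current through and the resistance of the element are both given; use P = I²R.
P = (0.01870 A)² × 789 Ω = 0.2759 W

276 mW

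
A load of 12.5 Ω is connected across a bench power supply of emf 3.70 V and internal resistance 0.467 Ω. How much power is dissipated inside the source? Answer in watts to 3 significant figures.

r is in series with the load, so it carries the full circuit current — the loss in it is I²r.
I = ε / (r + R) = 3.70 / (0.467 + 12.5) = 0.2853 A
P_int = I² r = (0.2853)² × 0.467 = 0.03802 W

0.0380 W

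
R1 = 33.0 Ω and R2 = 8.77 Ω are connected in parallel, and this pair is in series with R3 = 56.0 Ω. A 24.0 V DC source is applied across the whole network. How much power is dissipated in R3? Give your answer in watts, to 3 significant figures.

Reduce the parallel combination to a single R_p; the circuit then becomes R_p in series with the remaining resistor.
R_p = (33.0×8.77)/(33.0+8.77) = 6.929 Ω
R_total = R_p + 56.0 = 6.929 + 56.0 = 62.93 Ω
I = V / R_total = 24.0 / 62.93 = 0.3814 A
All the supply current flows through R3; use P = I²R3.
P_R3 = (0.3814)² × 56.0 = 8.145 W

8.15 W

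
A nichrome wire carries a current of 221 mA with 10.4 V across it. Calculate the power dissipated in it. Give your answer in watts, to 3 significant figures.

2.30 W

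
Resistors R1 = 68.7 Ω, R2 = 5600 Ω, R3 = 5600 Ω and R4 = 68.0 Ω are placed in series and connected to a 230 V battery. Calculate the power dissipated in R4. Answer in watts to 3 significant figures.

0.0280 W

The current is common to all series resistors; compute it, then apply P = I²R for the target.
R_total = 68.7 + 5600 + 5600 + 68.0 = 11340 Ω
I = V / R_total = 230 / 11340 = 0.02029 A
P_R4 = I² × R4 = (0.02029)² × 68.0 = 0.02799 W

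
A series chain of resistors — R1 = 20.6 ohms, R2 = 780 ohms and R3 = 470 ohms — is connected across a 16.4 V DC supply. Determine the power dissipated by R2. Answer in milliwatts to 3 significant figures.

In a series string the same current flows through every resistor — find that current, then P = I²R for the one we want.
R_total = 20.6 + 780 + 470 = 1271 Ω
I = V / R_total = 16.4 / 1271 = 0.01291 A
P_R2 = I² × R2 = (0.01291)² × 780 = 0.1299 W

130 mW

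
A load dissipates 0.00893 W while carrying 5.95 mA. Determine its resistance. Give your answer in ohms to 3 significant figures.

The two known quantities fix the third via R = P / I².
R = 0.00893 / (0.005950)² = 252.2 Ω

252 Ω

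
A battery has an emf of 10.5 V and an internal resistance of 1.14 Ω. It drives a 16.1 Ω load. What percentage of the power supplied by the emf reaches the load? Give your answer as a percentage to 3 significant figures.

93.4 %

Both r and R carry the same current, so the power split is just the resistance split: η = R/(R+r).
η = R / (R + r) = 16.1 / (16.1 + 1.14) = 0.9339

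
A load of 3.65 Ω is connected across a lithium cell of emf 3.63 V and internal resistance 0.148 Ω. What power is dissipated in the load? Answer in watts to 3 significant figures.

Find the circuit current first, then P = I²R for the load (series elements share I).
I = ε / (r + R) = 3.63 / (0.148 + 3.65) = 0.9558 A
P_load = I² R = (0.9558)² × 3.65 = 3.334 W

3.33 W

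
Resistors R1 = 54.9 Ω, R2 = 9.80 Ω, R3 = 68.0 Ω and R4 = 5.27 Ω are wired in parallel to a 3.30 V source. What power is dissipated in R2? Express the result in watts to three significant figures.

1.11 W

The supply voltage appears across each parallel branch — just use P = V²/R2.
P_R2 = V² / R2 = (3.30)² / 9.80 Ω = 1.111 W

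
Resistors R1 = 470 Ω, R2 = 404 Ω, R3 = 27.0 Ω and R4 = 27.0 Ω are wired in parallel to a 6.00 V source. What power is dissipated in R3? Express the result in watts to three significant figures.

Parallel branches share the same voltage; P = V²/R gives the branch power in one step.
P_R3 = V² / R3 = (6.00)² / 27.0 Ω = 1.333 W

1.33 W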